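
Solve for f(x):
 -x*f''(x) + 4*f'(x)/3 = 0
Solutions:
 f(x) = C1 + C2*x^(7/3)


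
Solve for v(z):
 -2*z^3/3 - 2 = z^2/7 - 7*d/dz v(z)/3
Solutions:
 v(z) = C1 + z^4/14 + z^3/49 + 6*z/7


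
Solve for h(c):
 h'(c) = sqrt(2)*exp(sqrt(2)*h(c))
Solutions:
 h(c) = sqrt(2)*(2*log(-1/(C1 + sqrt(2)*c)) - log(2))/4


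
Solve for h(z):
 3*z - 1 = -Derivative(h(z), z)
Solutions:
 h(z) = C1 - 3*z^2/2 + z


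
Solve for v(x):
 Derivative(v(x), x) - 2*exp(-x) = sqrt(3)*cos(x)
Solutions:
 v(x) = C1 + sqrt(3)*sin(x) - 2*exp(-x)


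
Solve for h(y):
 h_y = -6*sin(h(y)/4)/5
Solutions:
 6*y/5 + 2*log(cos(h(y)/4) - 1) - 2*log(cos(h(y)/4) + 1) = C1


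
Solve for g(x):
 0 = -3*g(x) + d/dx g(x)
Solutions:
 g(x) = C1*exp(3*x)


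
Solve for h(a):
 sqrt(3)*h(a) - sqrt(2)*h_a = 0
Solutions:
 h(a) = C1*exp(sqrt(6)*a/2)


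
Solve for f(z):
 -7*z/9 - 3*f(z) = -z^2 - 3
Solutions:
 f(z) = z^2/3 - 7*z/27 + 1


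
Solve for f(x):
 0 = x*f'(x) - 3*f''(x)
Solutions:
 f(x) = C1 + C2*erfi(sqrt(6)*x/6)


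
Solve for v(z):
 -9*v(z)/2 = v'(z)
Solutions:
 v(z) = C1*exp(-9*z/2)


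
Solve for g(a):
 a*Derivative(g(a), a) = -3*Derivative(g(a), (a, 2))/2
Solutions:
 g(a) = C1 + C2*erf(sqrt(3)*a/3)


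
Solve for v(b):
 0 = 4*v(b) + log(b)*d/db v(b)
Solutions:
 v(b) = C1*exp(-4*li(b))


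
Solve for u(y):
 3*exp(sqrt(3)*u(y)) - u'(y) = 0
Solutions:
 u(y) = sqrt(3)*(2*log(-1/(C1 + 3*y)) - log(3))/6


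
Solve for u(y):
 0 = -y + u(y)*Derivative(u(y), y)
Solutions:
 u(y) = -sqrt(C1 + y^2)
 u(y) = sqrt(C1 + y^2)


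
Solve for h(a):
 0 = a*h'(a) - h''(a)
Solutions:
 h(a) = C1 + C2*erfi(sqrt(2)*a/2)


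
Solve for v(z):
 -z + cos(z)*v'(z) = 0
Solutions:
 v(z) = C1 + Integral(z/cos(z), z)


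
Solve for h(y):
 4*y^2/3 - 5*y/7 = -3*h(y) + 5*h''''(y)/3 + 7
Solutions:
 h(y) = C1*exp(-sqrt(3)*5^(3/4)*y/5) + C2*exp(sqrt(3)*5^(3/4)*y/5) + C3*sin(sqrt(3)*5^(3/4)*y/5) + C4*cos(sqrt(3)*5^(3/4)*y/5) - 4*y^2/9 + 5*y/21 + 7/3


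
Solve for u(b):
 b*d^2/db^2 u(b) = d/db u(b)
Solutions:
 u(b) = C1 + C2*b^2


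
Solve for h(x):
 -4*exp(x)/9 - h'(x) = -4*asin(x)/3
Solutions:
 h(x) = C1 + 4*x*asin(x)/3 + 4*sqrt(1 - x^2)/3 - 4*exp(x)/9


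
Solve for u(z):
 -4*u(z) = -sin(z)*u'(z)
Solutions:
 u(z) = C1*(cos(z)^2 - 2*cos(z) + 1)/(cos(z)^2 + 2*cos(z) + 1)


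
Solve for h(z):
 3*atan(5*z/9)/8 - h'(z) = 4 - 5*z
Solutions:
 h(z) = C1 + 5*z^2/2 + 3*z*atan(5*z/9)/8 - 4*z - 27*log(25*z^2 + 81)/80


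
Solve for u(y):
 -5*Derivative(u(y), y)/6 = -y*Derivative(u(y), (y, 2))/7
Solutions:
 u(y) = C1 + C2*y^(41/6)


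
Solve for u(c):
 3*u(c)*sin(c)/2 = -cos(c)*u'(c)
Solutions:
 u(c) = C1*cos(c)^(3/2)


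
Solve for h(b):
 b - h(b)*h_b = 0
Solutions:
 h(b) = -sqrt(C1 + b^2)
 h(b) = sqrt(C1 + b^2)


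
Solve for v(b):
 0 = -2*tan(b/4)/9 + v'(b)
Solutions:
 v(b) = C1 - 8*log(cos(b/4))/9


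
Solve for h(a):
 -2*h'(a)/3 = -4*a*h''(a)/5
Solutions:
 h(a) = C1 + C2*a^(11/6)


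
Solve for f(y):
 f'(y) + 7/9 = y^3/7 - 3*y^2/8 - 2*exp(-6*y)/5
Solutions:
 f(y) = C1 + y^4/28 - y^3/8 - 7*y/9 + exp(-6*y)/15


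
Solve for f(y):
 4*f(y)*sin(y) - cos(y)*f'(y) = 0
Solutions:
 f(y) = C1/cos(y)^4


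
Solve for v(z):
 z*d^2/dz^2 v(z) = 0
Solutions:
 v(z) = C1 + C2*z


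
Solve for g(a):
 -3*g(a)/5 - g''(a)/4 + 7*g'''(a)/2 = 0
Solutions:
 g(a) = C1*exp(a*(-5^(2/3)*(252*sqrt(15881) + 31757)^(1/3) - 5*5^(1/3)/(252*sqrt(15881) + 31757)^(1/3) + 10)/420)*sin(sqrt(3)*5^(1/3)*a*(-5^(1/3)*(252*sqrt(15881) + 31757)^(1/3) + 5/(252*sqrt(15881) + 31757)^(1/3))/420) + C2*exp(a*(-5^(2/3)*(252*sqrt(15881) + 31757)^(1/3) - 5*5^(1/3)/(252*sqrt(15881) + 31757)^(1/3) + 10)/420)*cos(sqrt(3)*5^(1/3)*a*(-5^(1/3)*(252*sqrt(15881) + 31757)^(1/3) + 5/(252*sqrt(15881) + 31757)^(1/3))/420) + C3*exp(a*(5*5^(1/3)/(252*sqrt(15881) + 31757)^(1/3) + 5 + 5^(2/3)*(252*sqrt(15881) + 31757)^(1/3))/210)


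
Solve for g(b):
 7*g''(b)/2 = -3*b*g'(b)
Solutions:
 g(b) = C1 + C2*erf(sqrt(21)*b/7)


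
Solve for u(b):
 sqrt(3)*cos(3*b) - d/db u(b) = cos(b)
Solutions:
 u(b) = C1 - sin(b) + sqrt(3)*sin(3*b)/3


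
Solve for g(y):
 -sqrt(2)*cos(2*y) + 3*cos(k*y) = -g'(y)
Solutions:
 g(y) = C1 + sqrt(2)*sin(2*y)/2 - 3*sin(k*y)/k


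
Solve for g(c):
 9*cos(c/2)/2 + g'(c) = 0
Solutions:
 g(c) = C1 - 9*sin(c/2)


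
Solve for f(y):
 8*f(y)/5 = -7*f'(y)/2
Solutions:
 f(y) = C1*exp(-16*y/35)


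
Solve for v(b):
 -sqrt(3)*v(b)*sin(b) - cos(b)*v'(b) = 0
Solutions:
 v(b) = C1*cos(b)^(sqrt(3))


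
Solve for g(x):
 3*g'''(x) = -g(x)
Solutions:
 g(x) = C3*exp(-3^(2/3)*x/3) + (C1*sin(3^(1/6)*x/2) + C2*cos(3^(1/6)*x/2))*exp(3^(2/3)*x/6)


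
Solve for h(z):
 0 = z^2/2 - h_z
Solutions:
 h(z) = C1 + z^3/6


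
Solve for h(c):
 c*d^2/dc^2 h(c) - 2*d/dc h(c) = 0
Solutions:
 h(c) = C1 + C2*c^3


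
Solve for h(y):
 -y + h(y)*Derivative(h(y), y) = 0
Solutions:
 h(y) = -sqrt(C1 + y^2)
 h(y) = sqrt(C1 + y^2)


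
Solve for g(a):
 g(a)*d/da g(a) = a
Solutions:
 g(a) = -sqrt(C1 + a^2)
 g(a) = sqrt(C1 + a^2)


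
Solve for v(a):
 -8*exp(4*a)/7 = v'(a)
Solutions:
 v(a) = C1 - 2*exp(4*a)/7


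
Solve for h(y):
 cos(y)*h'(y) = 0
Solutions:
 h(y) = C1


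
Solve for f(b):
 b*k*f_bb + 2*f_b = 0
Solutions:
 f(b) = C1 + b^(((re(k) - 2)*re(k) + im(k)^2)/(re(k)^2 + im(k)^2))*(C2*sin(2*log(b)*Abs(im(k))/(re(k)^2 + im(k)^2)) + C3*cos(2*log(b)*im(k)/(re(k)^2 + im(k)^2)))


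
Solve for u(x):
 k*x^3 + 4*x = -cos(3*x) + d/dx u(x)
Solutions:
 u(x) = C1 + k*x^4/4 + 2*x^2 + sin(3*x)/3


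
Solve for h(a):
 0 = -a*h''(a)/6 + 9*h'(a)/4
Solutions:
 h(a) = C1 + C2*a^(29/2)


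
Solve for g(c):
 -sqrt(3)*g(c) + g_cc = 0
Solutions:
 g(c) = C1*exp(-3^(1/4)*c) + C2*exp(3^(1/4)*c)


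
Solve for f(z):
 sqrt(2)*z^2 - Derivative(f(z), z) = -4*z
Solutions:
 f(z) = C1 + sqrt(2)*z^3/3 + 2*z^2


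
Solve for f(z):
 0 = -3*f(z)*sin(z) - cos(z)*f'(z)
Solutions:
 f(z) = C1*cos(z)^3


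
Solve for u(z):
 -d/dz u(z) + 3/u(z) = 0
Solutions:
 u(z) = -sqrt(C1 + 6*z)
 u(z) = sqrt(C1 + 6*z)


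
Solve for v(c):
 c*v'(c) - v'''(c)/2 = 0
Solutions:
 v(c) = C1 + Integral(C2*airyai(2^(1/3)*c) + C3*airybi(2^(1/3)*c), c)


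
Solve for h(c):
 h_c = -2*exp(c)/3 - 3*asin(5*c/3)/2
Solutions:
 h(c) = C1 - 3*c*asin(5*c/3)/2 - 3*sqrt(9 - 25*c^2)/10 - 2*exp(c)/3


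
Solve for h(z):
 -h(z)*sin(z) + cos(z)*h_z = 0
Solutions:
 h(z) = C1/cos(z)


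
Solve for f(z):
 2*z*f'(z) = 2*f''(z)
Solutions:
 f(z) = C1 + C2*erfi(sqrt(2)*z/2)


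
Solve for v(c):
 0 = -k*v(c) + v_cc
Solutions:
 v(c) = C1*exp(-c*sqrt(k)) + C2*exp(c*sqrt(k))


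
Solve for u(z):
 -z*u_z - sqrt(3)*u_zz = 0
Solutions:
 u(z) = C1 + C2*erf(sqrt(2)*3^(3/4)*z/6)


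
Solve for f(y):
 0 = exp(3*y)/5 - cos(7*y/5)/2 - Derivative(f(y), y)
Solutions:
 f(y) = C1 + exp(3*y)/15 - 5*sin(7*y/5)/14


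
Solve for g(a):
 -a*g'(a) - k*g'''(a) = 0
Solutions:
 g(a) = C1 + Integral(C2*airyai(a*(-1/k)^(1/3)) + C3*airybi(a*(-1/k)^(1/3)), a)


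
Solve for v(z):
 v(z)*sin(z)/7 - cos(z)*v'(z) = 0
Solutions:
 v(z) = C1/cos(z)^(1/7)


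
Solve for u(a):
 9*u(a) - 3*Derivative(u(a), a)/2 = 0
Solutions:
 u(a) = C1*exp(6*a)


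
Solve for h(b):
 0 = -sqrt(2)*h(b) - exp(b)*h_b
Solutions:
 h(b) = C1*exp(sqrt(2)*exp(-b))


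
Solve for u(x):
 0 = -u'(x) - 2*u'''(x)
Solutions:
 u(x) = C1 + C2*sin(sqrt(2)*x/2) + C3*cos(sqrt(2)*x/2)


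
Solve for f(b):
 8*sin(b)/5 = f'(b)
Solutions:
 f(b) = C1 - 8*cos(b)/5


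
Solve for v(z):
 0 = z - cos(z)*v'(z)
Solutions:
 v(z) = C1 + Integral(z/cos(z), z)


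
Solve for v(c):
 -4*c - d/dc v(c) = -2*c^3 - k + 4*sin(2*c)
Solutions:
 v(c) = C1 + c^4/2 - 2*c^2 + c*k + 2*cos(2*c)


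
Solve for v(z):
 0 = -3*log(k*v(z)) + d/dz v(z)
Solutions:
 li(k*v(z))/k = C1 + 3*z


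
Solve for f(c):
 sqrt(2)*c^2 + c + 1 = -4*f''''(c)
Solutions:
 f(c) = C1 + C2*c + C3*c^2 + C4*c^3 - sqrt(2)*c^6/1440 - c^5/480 - c^4/96


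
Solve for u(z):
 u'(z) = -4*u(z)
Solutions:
 u(z) = C1*exp(-4*z)


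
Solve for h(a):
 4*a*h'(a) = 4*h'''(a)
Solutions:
 h(a) = C1 + Integral(C2*airyai(a) + C3*airybi(a), a)


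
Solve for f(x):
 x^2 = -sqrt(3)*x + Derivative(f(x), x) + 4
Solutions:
 f(x) = C1 + x^3/3 + sqrt(3)*x^2/2 - 4*x


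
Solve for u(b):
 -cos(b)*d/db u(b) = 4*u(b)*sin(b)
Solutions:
 u(b) = C1*cos(b)^4


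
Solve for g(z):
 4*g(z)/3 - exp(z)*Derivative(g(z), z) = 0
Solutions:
 g(z) = C1*exp(-4*exp(-z)/3)


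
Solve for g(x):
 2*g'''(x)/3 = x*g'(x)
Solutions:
 g(x) = C1 + Integral(C2*airyai(2^(2/3)*3^(1/3)*x/2) + C3*airybi(2^(2/3)*3^(1/3)*x/2), x)


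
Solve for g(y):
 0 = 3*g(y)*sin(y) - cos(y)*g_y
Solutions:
 g(y) = C1/cos(y)^3


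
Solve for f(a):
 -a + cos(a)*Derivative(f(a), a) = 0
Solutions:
 f(a) = C1 + Integral(a/cos(a), a)


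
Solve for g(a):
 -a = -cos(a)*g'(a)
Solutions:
 g(a) = C1 + Integral(a/cos(a), a)


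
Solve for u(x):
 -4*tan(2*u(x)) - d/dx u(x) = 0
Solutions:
 u(x) = -asin(C1*exp(-8*x))/2 + pi/2
 u(x) = asin(C1*exp(-8*x))/2


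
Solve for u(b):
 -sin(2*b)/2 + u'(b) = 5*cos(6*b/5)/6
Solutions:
 u(b) = C1 + 25*sin(6*b/5)/36 - cos(2*b)/4


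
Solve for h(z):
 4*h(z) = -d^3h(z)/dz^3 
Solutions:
 h(z) = C3*exp(-2^(2/3)*z) + (C1*sin(2^(2/3)*sqrt(3)*z/2) + C2*cos(2^(2/3)*sqrt(3)*z/2))*exp(2^(2/3)*z/2)


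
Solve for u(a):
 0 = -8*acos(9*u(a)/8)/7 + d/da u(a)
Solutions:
 Integral(1/acos(9*_y/8), (_y, u(a))) = C1 + 8*a/7


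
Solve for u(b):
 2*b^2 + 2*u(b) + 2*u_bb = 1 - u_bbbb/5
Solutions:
 u(b) = C1*sin(b*sqrt(5 - sqrt(15))) + C2*sin(b*sqrt(sqrt(15) + 5)) + C3*cos(b*sqrt(5 - sqrt(15))) + C4*cos(b*sqrt(sqrt(15) + 5)) - b^2 + 5/2


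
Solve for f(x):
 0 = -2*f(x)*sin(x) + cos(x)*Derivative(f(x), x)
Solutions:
 f(x) = C1/cos(x)^2


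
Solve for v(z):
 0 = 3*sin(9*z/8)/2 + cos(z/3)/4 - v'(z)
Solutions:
 v(z) = C1 + 3*sin(z/3)/4 - 4*cos(9*z/8)/3


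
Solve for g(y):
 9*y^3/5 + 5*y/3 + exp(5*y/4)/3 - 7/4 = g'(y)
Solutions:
 g(y) = C1 + 9*y^4/20 + 5*y^2/6 - 7*y/4 + 4*exp(5*y/4)/15


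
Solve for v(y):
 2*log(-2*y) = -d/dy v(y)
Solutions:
 v(y) = C1 - 2*y*log(-y) + 2*y*(1 - log(2))


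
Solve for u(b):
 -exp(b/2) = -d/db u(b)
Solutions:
 u(b) = C1 + 2*exp(b/2)


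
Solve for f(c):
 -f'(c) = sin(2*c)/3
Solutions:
 f(c) = C1 + cos(2*c)/6


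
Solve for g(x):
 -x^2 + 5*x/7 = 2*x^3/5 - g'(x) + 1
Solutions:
 g(x) = C1 + x^4/10 + x^3/3 - 5*x^2/14 + x


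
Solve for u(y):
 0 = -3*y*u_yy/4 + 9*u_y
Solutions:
 u(y) = C1 + C2*y^13


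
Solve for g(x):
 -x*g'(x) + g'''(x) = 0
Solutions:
 g(x) = C1 + Integral(C2*airyai(x) + C3*airybi(x), x)


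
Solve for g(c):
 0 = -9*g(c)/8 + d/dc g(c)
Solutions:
 g(c) = C1*exp(9*c/8)


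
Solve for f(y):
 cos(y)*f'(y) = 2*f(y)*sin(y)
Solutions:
 f(y) = C1/cos(y)^2


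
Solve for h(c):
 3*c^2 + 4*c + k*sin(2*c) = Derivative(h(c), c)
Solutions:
 h(c) = C1 + c^3 + 2*c^2 - k*cos(2*c)/2


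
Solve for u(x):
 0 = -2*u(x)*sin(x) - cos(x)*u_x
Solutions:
 u(x) = C1*cos(x)^2


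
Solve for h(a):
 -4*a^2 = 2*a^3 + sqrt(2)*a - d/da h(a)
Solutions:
 h(a) = C1 + a^4/2 + 4*a^3/3 + sqrt(2)*a^2/2


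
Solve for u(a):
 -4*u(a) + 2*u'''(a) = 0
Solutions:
 u(a) = C3*exp(2^(1/3)*a) + (C1*sin(2^(1/3)*sqrt(3)*a/2) + C2*cos(2^(1/3)*sqrt(3)*a/2))*exp(-2^(1/3)*a/2)


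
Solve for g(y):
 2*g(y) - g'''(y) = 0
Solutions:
 g(y) = C3*exp(2^(1/3)*y) + (C1*sin(2^(1/3)*sqrt(3)*y/2) + C2*cos(2^(1/3)*sqrt(3)*y/2))*exp(-2^(1/3)*y/2)


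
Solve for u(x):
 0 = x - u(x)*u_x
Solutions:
 u(x) = -sqrt(C1 + x^2)
 u(x) = sqrt(C1 + x^2)


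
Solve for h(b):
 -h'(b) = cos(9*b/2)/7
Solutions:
 h(b) = C1 - 2*sin(9*b/2)/63


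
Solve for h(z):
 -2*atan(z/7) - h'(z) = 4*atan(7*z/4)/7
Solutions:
 h(z) = C1 - 2*z*atan(z/7) - 4*z*atan(7*z/4)/7 + 7*log(z^2 + 49) + 8*log(49*z^2 + 16)/49


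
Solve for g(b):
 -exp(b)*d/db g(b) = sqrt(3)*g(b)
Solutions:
 g(b) = C1*exp(sqrt(3)*exp(-b))


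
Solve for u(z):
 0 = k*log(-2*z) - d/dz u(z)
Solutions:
 u(z) = C1 + k*z*log(-z) + k*z*(-1 + log(2))


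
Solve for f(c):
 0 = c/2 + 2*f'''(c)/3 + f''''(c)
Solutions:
 f(c) = C1 + C2*c + C3*c^2 + C4*exp(-2*c/3) - c^4/32 + 3*c^3/16


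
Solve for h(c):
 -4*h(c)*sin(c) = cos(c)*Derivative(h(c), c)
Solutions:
 h(c) = C1*cos(c)^4


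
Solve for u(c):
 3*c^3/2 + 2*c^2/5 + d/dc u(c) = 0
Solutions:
 u(c) = C1 - 3*c^4/8 - 2*c^3/15


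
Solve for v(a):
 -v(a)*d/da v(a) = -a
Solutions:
 v(a) = -sqrt(C1 + a^2)
 v(a) = sqrt(C1 + a^2)


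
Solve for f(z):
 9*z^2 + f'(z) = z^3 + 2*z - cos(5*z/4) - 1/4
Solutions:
 f(z) = C1 + z^4/4 - 3*z^3 + z^2 - z/4 - 4*sin(5*z/4)/5


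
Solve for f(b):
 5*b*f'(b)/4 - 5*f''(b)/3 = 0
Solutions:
 f(b) = C1 + C2*erfi(sqrt(6)*b/4)


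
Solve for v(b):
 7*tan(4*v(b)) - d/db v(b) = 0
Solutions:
 v(b) = -asin(C1*exp(28*b))/4 + pi/4
 v(b) = asin(C1*exp(28*b))/4


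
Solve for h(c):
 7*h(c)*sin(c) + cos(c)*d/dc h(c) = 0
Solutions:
 h(c) = C1*cos(c)^7


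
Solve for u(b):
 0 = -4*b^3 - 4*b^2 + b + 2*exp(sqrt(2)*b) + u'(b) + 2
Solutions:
 u(b) = C1 + b^4 + 4*b^3/3 - b^2/2 - 2*b - sqrt(2)*exp(sqrt(2)*b)


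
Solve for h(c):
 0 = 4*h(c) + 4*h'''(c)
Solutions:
 h(c) = C3*exp(-c) + (C1*sin(sqrt(3)*c/2) + C2*cos(sqrt(3)*c/2))*exp(c/2)


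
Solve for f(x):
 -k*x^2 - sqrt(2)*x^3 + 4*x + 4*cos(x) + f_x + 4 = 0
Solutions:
 f(x) = C1 + k*x^3/3 + sqrt(2)*x^4/4 - 2*x^2 - 4*x - 4*sin(x)


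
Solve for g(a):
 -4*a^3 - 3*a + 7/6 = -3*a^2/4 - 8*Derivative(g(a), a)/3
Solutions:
 g(a) = C1 + 3*a^4/8 - 3*a^3/32 + 9*a^2/16 - 7*a/16


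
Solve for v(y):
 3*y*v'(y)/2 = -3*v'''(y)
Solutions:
 v(y) = C1 + Integral(C2*airyai(-2^(2/3)*y/2) + C3*airybi(-2^(2/3)*y/2), y)


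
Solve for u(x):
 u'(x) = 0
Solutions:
 u(x) = C1


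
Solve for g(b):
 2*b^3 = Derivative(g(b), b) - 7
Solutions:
 g(b) = C1 + b^4/2 + 7*b


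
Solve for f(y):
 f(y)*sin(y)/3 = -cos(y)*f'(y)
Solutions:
 f(y) = C1*cos(y)^(1/3)


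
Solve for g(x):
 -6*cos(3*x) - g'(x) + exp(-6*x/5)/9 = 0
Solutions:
 g(x) = C1 - 2*sin(3*x) - 5*exp(-6*x/5)/54


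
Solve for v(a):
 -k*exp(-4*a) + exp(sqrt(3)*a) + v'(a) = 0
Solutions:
 v(a) = C1 - k*exp(-4*a)/4 - sqrt(3)*exp(sqrt(3)*a)/3


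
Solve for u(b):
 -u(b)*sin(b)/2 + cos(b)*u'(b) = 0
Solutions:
 u(b) = C1/sqrt(cos(b))


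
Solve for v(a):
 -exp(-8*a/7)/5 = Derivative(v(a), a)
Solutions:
 v(a) = C1 + 7*exp(-8*a/7)/40


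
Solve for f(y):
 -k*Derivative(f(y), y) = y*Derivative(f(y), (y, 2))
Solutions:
 f(y) = C1 + y^(1 - re(k))*(C2*sin(log(y)*Abs(im(k))) + C3*cos(log(y)*im(k)))


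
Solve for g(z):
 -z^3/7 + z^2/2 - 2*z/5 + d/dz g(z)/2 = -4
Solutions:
 g(z) = C1 + z^4/14 - z^3/3 + 2*z^2/5 - 8*z


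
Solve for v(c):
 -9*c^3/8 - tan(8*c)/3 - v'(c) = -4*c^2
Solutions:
 v(c) = C1 - 9*c^4/32 + 4*c^3/3 + log(cos(8*c))/24


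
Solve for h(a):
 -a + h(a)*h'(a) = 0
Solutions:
 h(a) = -sqrt(C1 + a^2)
 h(a) = sqrt(C1 + a^2)


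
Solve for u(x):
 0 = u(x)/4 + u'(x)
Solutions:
 u(x) = C1*exp(-x/4)


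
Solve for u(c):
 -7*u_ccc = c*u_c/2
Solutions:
 u(c) = C1 + Integral(C2*airyai(-14^(2/3)*c/14) + C3*airybi(-14^(2/3)*c/14), c)


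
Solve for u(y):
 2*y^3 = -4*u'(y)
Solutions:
 u(y) = C1 - y^4/8


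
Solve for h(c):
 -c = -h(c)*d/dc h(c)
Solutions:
 h(c) = -sqrt(C1 + c^2)
 h(c) = sqrt(C1 + c^2)


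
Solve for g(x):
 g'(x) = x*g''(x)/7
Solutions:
 g(x) = C1 + C2*x^8


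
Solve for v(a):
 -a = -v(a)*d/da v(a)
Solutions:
 v(a) = -sqrt(C1 + a^2)
 v(a) = sqrt(C1 + a^2)


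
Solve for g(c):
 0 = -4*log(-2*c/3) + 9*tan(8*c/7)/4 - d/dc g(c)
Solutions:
 g(c) = C1 - 4*c*log(-c) - 4*c*log(2) + 4*c + 4*c*log(3) - 63*log(cos(8*c/7))/32


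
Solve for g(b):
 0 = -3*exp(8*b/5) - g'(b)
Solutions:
 g(b) = C1 - 15*exp(8*b/5)/8


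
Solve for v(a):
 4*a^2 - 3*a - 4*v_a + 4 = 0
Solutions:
 v(a) = C1 + a^3/3 - 3*a^2/8 + a


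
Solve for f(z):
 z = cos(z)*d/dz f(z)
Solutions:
 f(z) = C1 + Integral(z/cos(z), z)


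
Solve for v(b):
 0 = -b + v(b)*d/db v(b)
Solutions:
 v(b) = -sqrt(C1 + b^2)
 v(b) = sqrt(C1 + b^2)


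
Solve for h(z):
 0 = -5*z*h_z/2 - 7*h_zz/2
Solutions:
 h(z) = C1 + C2*erf(sqrt(70)*z/14)


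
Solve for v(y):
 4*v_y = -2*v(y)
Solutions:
 v(y) = C1*exp(-y/2)


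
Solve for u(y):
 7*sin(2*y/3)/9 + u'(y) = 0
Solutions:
 u(y) = C1 + 7*cos(2*y/3)/6


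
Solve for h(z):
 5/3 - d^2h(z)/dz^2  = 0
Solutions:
 h(z) = C1 + C2*z + 5*z^2/6


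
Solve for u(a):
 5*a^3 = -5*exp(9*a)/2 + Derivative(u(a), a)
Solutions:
 u(a) = C1 + 5*a^4/4 + 5*exp(9*a)/18


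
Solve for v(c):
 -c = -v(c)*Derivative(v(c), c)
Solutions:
 v(c) = -sqrt(C1 + c^2)
 v(c) = sqrt(C1 + c^2)


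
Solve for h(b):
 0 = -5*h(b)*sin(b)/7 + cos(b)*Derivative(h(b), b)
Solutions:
 h(b) = C1/cos(b)^(5/7)


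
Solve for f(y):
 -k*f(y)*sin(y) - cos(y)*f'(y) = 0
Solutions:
 f(y) = C1*exp(k*log(cos(y)))


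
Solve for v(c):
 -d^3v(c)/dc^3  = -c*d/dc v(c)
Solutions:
 v(c) = C1 + Integral(C2*airyai(c) + C3*airybi(c), c)


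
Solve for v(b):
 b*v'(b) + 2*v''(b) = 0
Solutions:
 v(b) = C1 + C2*erf(b/2)


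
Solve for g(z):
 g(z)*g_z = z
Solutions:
 g(z) = -sqrt(C1 + z^2)
 g(z) = sqrt(C1 + z^2)


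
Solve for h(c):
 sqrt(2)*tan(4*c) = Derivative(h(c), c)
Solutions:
 h(c) = C1 - sqrt(2)*log(cos(4*c))/4


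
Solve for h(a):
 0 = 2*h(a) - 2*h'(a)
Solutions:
 h(a) = C1*exp(a)


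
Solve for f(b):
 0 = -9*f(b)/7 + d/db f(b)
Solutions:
 f(b) = C1*exp(9*b/7)


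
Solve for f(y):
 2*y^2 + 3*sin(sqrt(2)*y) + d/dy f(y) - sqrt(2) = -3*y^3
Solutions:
 f(y) = C1 - 3*y^4/4 - 2*y^3/3 + sqrt(2)*y + 3*sqrt(2)*cos(sqrt(2)*y)/2


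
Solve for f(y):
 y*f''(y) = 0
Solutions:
 f(y) = C1 + C2*y


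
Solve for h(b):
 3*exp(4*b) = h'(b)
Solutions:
 h(b) = C1 + 3*exp(4*b)/4


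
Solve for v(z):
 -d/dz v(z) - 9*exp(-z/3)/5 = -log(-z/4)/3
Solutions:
 v(z) = C1 + z*log(-z)/3 + z*(-2*log(2) - 1)/3 + 27*exp(-z/3)/5


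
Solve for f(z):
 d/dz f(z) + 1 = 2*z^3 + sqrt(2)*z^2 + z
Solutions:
 f(z) = C1 + z^4/2 + sqrt(2)*z^3/3 + z^2/2 - z


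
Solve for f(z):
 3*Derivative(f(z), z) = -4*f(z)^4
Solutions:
 f(z) = (-1 - sqrt(3)*I)*(1/(C1 + 4*z))^(1/3)/2
 f(z) = (-1 + sqrt(3)*I)*(1/(C1 + 4*z))^(1/3)/2
 f(z) = (1/(C1 + 4*z))^(1/3)


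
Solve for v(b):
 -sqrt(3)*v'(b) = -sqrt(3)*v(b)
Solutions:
 v(b) = C1*exp(b)


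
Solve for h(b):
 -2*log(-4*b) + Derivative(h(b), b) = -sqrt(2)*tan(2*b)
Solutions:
 h(b) = C1 + 2*b*log(-b) - 2*b + 4*b*log(2) + sqrt(2)*log(cos(2*b))/2


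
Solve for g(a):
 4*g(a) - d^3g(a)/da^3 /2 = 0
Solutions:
 g(a) = C3*exp(2*a) + (C1*sin(sqrt(3)*a) + C2*cos(sqrt(3)*a))*exp(-a)


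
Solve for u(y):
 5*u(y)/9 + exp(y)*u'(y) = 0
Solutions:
 u(y) = C1*exp(5*exp(-y)/9)


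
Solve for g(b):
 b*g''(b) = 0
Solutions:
 g(b) = C1 + C2*b


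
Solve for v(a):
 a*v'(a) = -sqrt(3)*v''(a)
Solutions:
 v(a) = C1 + C2*erf(sqrt(2)*3^(3/4)*a/6)


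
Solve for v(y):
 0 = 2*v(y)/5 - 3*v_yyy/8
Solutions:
 v(y) = C3*exp(2*15^(2/3)*2^(1/3)*y/15) + (C1*sin(2^(1/3)*3^(1/6)*5^(2/3)*y/5) + C2*cos(2^(1/3)*3^(1/6)*5^(2/3)*y/5))*exp(-15^(2/3)*2^(1/3)*y/15)


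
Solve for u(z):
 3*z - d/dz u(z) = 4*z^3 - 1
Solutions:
 u(z) = C1 - z^4 + 3*z^2/2 + z


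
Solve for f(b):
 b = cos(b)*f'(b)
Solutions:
 f(b) = C1 + Integral(b/cos(b), b)


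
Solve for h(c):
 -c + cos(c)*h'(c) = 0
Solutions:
 h(c) = C1 + Integral(c/cos(c), c)


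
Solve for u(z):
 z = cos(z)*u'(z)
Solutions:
 u(z) = C1 + Integral(z/cos(z), z)


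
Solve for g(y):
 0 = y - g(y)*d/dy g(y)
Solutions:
 g(y) = -sqrt(C1 + y^2)
 g(y) = sqrt(C1 + y^2)


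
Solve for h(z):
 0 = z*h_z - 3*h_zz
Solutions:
 h(z) = C1 + C2*erfi(sqrt(6)*z/6)


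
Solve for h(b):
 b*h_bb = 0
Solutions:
 h(b) = C1 + C2*b


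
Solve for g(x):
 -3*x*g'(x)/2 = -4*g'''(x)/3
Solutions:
 g(x) = C1 + Integral(C2*airyai(3^(2/3)*x/2) + C3*airybi(3^(2/3)*x/2), x)


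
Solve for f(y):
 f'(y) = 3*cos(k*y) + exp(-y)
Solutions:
 f(y) = C1 - exp(-y) + 3*sin(k*y)/k


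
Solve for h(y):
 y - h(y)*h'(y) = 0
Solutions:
 h(y) = -sqrt(C1 + y^2)
 h(y) = sqrt(C1 + y^2)


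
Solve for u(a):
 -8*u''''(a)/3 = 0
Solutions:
 u(a) = C1 + C2*a + C3*a^2 + C4*a^3


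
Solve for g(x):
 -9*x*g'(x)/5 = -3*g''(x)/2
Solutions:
 g(x) = C1 + C2*erfi(sqrt(15)*x/5)


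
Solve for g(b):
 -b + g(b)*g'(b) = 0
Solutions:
 g(b) = -sqrt(C1 + b^2)
 g(b) = sqrt(C1 + b^2)


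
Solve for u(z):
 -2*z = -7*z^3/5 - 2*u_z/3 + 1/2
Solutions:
 u(z) = C1 - 21*z^4/40 + 3*z^2/2 + 3*z/4


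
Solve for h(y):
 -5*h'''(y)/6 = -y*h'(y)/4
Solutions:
 h(y) = C1 + Integral(C2*airyai(10^(2/3)*3^(1/3)*y/10) + C3*airybi(10^(2/3)*3^(1/3)*y/10), y)


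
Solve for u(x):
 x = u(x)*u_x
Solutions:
 u(x) = -sqrt(C1 + x^2)
 u(x) = sqrt(C1 + x^2)


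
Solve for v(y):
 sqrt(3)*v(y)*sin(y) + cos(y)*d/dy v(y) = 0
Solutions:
 v(y) = C1*cos(y)^(sqrt(3))


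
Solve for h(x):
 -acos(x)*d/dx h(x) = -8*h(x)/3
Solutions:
 h(x) = C1*exp(8*Integral(1/acos(x), x)/3)


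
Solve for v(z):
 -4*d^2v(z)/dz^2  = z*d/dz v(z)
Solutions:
 v(z) = C1 + C2*erf(sqrt(2)*z/4)


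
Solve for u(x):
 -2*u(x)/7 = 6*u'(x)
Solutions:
 u(x) = C1*exp(-x/21)


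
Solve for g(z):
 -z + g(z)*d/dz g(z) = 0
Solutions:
 g(z) = -sqrt(C1 + z^2)
 g(z) = sqrt(C1 + z^2)


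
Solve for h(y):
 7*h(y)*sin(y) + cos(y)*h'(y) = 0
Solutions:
 h(y) = C1*cos(y)^7


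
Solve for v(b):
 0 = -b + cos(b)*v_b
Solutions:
 v(b) = C1 + Integral(b/cos(b), b)


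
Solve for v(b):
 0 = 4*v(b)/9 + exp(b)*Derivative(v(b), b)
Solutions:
 v(b) = C1*exp(4*exp(-b)/9)


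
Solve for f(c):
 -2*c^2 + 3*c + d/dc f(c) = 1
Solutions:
 f(c) = C1 + 2*c^3/3 - 3*c^2/2 + c


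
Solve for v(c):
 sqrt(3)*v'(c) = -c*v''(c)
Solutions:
 v(c) = C1 + C2*c^(1 - sqrt(3))


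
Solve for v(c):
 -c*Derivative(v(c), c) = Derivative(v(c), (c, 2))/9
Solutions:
 v(c) = C1 + C2*erf(3*sqrt(2)*c/2)


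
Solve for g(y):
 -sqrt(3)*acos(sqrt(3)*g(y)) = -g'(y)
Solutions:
 Integral(1/acos(sqrt(3)*_y), (_y, g(y))) = C1 + sqrt(3)*y


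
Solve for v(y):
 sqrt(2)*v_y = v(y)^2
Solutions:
 v(y) = -2/(C1 + sqrt(2)*y)


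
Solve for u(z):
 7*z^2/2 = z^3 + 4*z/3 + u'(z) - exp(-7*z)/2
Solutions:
 u(z) = C1 - z^4/4 + 7*z^3/6 - 2*z^2/3 - exp(-7*z)/14


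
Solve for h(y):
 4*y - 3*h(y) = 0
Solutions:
 h(y) = 4*y/3


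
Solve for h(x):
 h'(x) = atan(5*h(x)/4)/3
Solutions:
 Integral(1/atan(5*_y/4), (_y, h(x))) = C1 + x/3


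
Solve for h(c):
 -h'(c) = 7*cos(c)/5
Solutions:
 h(c) = C1 - 7*sin(c)/5


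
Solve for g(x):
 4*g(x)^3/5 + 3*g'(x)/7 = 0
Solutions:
 g(x) = -sqrt(30)*sqrt(-1/(C1 - 28*x))/2
 g(x) = sqrt(30)*sqrt(-1/(C1 - 28*x))/2


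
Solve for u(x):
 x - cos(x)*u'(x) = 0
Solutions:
 u(x) = C1 + Integral(x/cos(x), x)


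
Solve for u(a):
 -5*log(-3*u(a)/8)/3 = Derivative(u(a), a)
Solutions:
 3*Integral(1/(log(-_y) - 3*log(2) + log(3)), (_y, u(a)))/5 = C1 - a


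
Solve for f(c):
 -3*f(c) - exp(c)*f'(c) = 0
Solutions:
 f(c) = C1*exp(3*exp(-c))


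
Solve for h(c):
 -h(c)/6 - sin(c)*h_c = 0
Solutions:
 h(c) = C1*(cos(c) + 1)^(1/12)/(cos(c) - 1)^(1/12)


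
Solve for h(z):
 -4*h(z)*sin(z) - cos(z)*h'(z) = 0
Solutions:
 h(z) = C1*cos(z)^4


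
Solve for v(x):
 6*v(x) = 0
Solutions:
 v(x) = 0


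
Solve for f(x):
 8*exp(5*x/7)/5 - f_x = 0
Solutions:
 f(x) = C1 + 56*exp(5*x/7)/25


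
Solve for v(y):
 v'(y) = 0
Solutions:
 v(y) = C1


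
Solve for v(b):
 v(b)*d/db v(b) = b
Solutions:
 v(b) = -sqrt(C1 + b^2)
 v(b) = sqrt(C1 + b^2)


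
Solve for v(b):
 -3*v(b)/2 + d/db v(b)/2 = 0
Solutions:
 v(b) = C1*exp(3*b)


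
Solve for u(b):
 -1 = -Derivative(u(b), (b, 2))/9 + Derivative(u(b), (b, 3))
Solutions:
 u(b) = C1 + C2*b + C3*exp(b/9) + 9*b^2/2


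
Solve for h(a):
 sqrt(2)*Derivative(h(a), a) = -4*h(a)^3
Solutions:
 h(a) = -sqrt(2)*sqrt(-1/(C1 - 2*sqrt(2)*a))/2
 h(a) = sqrt(2)*sqrt(-1/(C1 - 2*sqrt(2)*a))/2


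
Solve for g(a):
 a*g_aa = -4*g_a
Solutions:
 g(a) = C1 + C2/a^3


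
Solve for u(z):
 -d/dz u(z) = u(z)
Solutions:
 u(z) = C1*exp(-z)


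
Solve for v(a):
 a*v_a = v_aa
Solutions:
 v(a) = C1 + C2*erfi(sqrt(2)*a/2)


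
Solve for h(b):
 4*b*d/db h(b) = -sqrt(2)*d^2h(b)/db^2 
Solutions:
 h(b) = C1 + C2*erf(2^(1/4)*b)


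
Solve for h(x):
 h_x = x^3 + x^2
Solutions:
 h(x) = C1 + x^4/4 + x^3/3


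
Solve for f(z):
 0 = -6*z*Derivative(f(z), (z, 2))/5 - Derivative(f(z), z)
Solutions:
 f(z) = C1 + C2*z^(1/6)


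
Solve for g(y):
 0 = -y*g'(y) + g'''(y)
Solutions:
 g(y) = C1 + Integral(C2*airyai(y) + C3*airybi(y), y)


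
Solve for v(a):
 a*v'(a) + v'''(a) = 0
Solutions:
 v(a) = C1 + Integral(C2*airyai(-a) + C3*airybi(-a), a)


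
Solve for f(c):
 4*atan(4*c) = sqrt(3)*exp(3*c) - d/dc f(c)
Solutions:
 f(c) = C1 - 4*c*atan(4*c) + sqrt(3)*exp(3*c)/3 + log(16*c^2 + 1)/2


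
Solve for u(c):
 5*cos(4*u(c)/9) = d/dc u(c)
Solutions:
 -5*c - 9*log(sin(4*u(c)/9) - 1)/8 + 9*log(sin(4*u(c)/9) + 1)/8 = C1


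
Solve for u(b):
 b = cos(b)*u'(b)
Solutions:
 u(b) = C1 + Integral(b/cos(b), b)


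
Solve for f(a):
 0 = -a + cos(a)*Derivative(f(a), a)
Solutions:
 f(a) = C1 + Integral(a/cos(a), a)


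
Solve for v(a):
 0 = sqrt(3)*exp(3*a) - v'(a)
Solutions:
 v(a) = C1 + sqrt(3)*exp(3*a)/3


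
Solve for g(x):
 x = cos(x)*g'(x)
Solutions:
 g(x) = C1 + Integral(x/cos(x), x)


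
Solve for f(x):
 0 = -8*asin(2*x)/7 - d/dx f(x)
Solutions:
 f(x) = C1 - 8*x*asin(2*x)/7 - 4*sqrt(1 - 4*x^2)/7


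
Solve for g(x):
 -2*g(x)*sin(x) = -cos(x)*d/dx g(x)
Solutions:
 g(x) = C1/cos(x)^2


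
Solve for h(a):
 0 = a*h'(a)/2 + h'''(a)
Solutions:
 h(a) = C1 + Integral(C2*airyai(-2^(2/3)*a/2) + C3*airybi(-2^(2/3)*a/2), a)


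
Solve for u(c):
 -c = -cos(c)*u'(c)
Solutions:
 u(c) = C1 + Integral(c/cos(c), c)


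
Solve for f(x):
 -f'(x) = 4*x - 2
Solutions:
 f(x) = C1 - 2*x^2 + 2*x


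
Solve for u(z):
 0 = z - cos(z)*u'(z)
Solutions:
 u(z) = C1 + Integral(z/cos(z), z)


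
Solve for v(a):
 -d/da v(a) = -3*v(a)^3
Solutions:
 v(a) = -sqrt(2)*sqrt(-1/(C1 + 3*a))/2
 v(a) = sqrt(2)*sqrt(-1/(C1 + 3*a))/2


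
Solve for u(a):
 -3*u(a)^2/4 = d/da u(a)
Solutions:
 u(a) = 4/(C1 + 3*a)


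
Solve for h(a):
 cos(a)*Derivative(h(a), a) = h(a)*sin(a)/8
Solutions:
 h(a) = C1/cos(a)^(1/8)


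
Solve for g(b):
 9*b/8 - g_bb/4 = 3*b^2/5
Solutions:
 g(b) = C1 + C2*b - b^4/5 + 3*b^3/4


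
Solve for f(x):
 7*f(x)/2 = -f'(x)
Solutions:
 f(x) = C1*exp(-7*x/2)


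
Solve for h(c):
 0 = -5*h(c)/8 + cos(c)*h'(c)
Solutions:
 h(c) = C1*(sin(c) + 1)^(5/16)/(sin(c) - 1)^(5/16)


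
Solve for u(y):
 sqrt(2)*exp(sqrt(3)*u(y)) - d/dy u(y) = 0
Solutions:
 u(y) = sqrt(3)*(2*log(-1/(C1 + sqrt(2)*y)) - log(3))/6


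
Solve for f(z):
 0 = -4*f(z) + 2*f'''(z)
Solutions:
 f(z) = C3*exp(2^(1/3)*z) + (C1*sin(2^(1/3)*sqrt(3)*z/2) + C2*cos(2^(1/3)*sqrt(3)*z/2))*exp(-2^(1/3)*z/2)


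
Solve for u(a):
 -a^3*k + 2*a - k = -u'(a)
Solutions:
 u(a) = C1 + a^4*k/4 - a^2 + a*k


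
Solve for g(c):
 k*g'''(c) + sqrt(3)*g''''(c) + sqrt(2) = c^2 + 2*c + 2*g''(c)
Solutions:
 g(c) = C1 + C2*c + C3*exp(sqrt(3)*c*(-k + sqrt(k^2 + 8*sqrt(3)))/6) + C4*exp(-sqrt(3)*c*(k + sqrt(k^2 + 8*sqrt(3)))/6) - c^4/24 + c^3*(-k - 2)/12 + c^2*(-k^2 - 2*k - 2*sqrt(3) + 2*sqrt(2))/8


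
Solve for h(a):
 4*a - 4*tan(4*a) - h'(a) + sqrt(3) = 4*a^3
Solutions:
 h(a) = C1 - a^4 + 2*a^2 + sqrt(3)*a + log(cos(4*a))


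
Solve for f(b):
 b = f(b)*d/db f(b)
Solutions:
 f(b) = -sqrt(C1 + b^2)
 f(b) = sqrt(C1 + b^2)


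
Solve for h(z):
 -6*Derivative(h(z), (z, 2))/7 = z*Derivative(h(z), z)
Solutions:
 h(z) = C1 + C2*erf(sqrt(21)*z/6)


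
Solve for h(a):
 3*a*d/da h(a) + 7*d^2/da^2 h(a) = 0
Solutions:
 h(a) = C1 + C2*erf(sqrt(42)*a/14)


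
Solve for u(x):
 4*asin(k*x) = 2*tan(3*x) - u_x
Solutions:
 u(x) = C1 - 4*Piecewise((x*asin(k*x) + sqrt(-k^2*x^2 + 1)/k, Ne(k, 0)), (0, True)) - 2*log(cos(3*x))/3


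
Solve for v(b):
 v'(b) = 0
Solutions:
 v(b) = C1


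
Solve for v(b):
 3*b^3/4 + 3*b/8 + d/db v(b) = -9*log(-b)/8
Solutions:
 v(b) = C1 - 3*b^4/16 - 3*b^2/16 - 9*b*log(-b)/8 + 9*b/8


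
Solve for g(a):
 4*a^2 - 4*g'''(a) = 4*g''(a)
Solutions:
 g(a) = C1 + C2*a + C3*exp(-a) + a^4/12 - a^3/3 + a^2


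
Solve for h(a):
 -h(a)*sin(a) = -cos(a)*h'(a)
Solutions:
 h(a) = C1/cos(a)


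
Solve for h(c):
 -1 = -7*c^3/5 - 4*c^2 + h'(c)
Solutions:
 h(c) = C1 + 7*c^4/20 + 4*c^3/3 - c


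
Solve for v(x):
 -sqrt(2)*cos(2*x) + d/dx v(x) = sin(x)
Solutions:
 v(x) = C1 + sqrt(2)*sin(2*x)/2 - cos(x)


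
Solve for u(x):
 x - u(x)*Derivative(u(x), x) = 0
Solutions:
 u(x) = -sqrt(C1 + x^2)
 u(x) = sqrt(C1 + x^2)


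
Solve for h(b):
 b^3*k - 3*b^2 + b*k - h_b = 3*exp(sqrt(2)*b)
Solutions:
 h(b) = C1 + b^4*k/4 - b^3 + b^2*k/2 - 3*sqrt(2)*exp(sqrt(2)*b)/2


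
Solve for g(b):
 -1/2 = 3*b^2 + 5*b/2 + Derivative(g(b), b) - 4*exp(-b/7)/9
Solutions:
 g(b) = C1 - b^3 - 5*b^2/4 - b/2 - 28*exp(-b/7)/9


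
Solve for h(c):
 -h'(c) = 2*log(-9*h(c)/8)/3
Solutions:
 3*Integral(1/(log(-_y) - 3*log(2) + 2*log(3)), (_y, h(c)))/2 = C1 - c


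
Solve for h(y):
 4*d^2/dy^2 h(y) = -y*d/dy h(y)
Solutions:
 h(y) = C1 + C2*erf(sqrt(2)*y/4)


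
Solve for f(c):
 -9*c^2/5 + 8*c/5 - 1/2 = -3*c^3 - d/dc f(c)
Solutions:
 f(c) = C1 - 3*c^4/4 + 3*c^3/5 - 4*c^2/5 + c/2


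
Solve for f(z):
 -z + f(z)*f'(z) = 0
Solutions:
 f(z) = -sqrt(C1 + z^2)
 f(z) = sqrt(C1 + z^2)


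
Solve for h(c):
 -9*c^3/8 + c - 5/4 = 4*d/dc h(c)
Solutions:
 h(c) = C1 - 9*c^4/128 + c^2/8 - 5*c/16


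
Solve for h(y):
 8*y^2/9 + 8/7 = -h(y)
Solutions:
 h(y) = -8*y^2/9 - 8/7


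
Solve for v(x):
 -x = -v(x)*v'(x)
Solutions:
 v(x) = -sqrt(C1 + x^2)
 v(x) = sqrt(C1 + x^2)


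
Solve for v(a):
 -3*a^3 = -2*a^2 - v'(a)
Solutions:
 v(a) = C1 + 3*a^4/4 - 2*a^3/3


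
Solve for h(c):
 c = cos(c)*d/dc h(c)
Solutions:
 h(c) = C1 + Integral(c/cos(c), c)


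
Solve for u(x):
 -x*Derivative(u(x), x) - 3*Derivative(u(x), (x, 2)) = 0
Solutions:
 u(x) = C1 + C2*erf(sqrt(6)*x/6)


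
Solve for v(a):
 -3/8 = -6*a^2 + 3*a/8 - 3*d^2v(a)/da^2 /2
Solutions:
 v(a) = C1 + C2*a - a^4/3 + a^3/24 + a^2/8


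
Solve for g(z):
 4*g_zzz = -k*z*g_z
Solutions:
 g(z) = C1 + Integral(C2*airyai(2^(1/3)*z*(-k)^(1/3)/2) + C3*airybi(2^(1/3)*z*(-k)^(1/3)/2), z)


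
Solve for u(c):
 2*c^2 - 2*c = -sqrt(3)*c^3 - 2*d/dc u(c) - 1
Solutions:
 u(c) = C1 - sqrt(3)*c^4/8 - c^3/3 + c^2/2 - c/2


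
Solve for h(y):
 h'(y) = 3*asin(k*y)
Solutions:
 h(y) = C1 + 3*Piecewise((y*asin(k*y) + sqrt(-k^2*y^2 + 1)/k, Ne(k, 0)), (0, True))


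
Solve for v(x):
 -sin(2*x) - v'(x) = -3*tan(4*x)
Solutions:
 v(x) = C1 - 3*log(cos(4*x))/4 + cos(2*x)/2


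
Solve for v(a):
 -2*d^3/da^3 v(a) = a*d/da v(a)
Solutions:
 v(a) = C1 + Integral(C2*airyai(-2^(2/3)*a/2) + C3*airybi(-2^(2/3)*a/2), a)


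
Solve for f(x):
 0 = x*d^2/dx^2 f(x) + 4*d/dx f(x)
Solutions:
 f(x) = C1 + C2/x^3


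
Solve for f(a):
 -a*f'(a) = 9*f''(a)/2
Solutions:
 f(a) = C1 + C2*erf(a/3)


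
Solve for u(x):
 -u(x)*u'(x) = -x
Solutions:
 u(x) = -sqrt(C1 + x^2)
 u(x) = sqrt(C1 + x^2)


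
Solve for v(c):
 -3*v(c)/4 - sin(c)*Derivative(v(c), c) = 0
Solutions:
 v(c) = C1*(cos(c) + 1)^(3/8)/(cos(c) - 1)^(3/8)


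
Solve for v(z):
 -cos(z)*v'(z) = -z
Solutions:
 v(z) = C1 + Integral(z/cos(z), z)


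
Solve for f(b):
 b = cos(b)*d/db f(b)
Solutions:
 f(b) = C1 + Integral(b/cos(b), b)


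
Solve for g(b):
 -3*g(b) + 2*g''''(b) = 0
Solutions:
 g(b) = C1*exp(-2^(3/4)*3^(1/4)*b/2) + C2*exp(2^(3/4)*3^(1/4)*b/2) + C3*sin(2^(3/4)*3^(1/4)*b/2) + C4*cos(2^(3/4)*3^(1/4)*b/2)


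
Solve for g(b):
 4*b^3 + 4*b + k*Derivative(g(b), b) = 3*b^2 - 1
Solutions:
 g(b) = C1 - b^4/k + b^3/k - 2*b^2/k - b/k


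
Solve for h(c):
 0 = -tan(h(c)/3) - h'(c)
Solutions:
 h(c) = -3*asin(C1*exp(-c/3)) + 3*pi
 h(c) = 3*asin(C1*exp(-c/3))


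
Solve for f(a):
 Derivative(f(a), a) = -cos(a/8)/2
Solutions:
 f(a) = C1 - 4*sin(a/8)


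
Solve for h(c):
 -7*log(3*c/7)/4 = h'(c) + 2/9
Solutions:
 h(c) = C1 - 7*c*log(c)/4 - 7*c*log(3)/4 + 55*c/36 + 7*c*log(7)/4


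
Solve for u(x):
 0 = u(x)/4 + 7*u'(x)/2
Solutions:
 u(x) = C1*exp(-x/14)


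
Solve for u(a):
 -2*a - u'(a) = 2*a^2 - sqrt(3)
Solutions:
 u(a) = C1 - 2*a^3/3 - a^2 + sqrt(3)*a


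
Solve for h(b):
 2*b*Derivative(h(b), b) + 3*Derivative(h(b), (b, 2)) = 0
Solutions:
 h(b) = C1 + C2*erf(sqrt(3)*b/3)


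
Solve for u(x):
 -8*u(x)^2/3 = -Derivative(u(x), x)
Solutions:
 u(x) = -3/(C1 + 8*x)


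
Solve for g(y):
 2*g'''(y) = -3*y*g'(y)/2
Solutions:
 g(y) = C1 + Integral(C2*airyai(-6^(1/3)*y/2) + C3*airybi(-6^(1/3)*y/2), y)


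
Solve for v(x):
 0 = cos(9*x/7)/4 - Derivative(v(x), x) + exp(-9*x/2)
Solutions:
 v(x) = C1 + 7*sin(9*x/7)/36 - 2*exp(-9*x/2)/9


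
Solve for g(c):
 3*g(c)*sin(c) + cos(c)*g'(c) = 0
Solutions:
 g(c) = C1*cos(c)^3


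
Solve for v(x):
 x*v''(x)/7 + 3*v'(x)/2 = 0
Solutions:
 v(x) = C1 + C2/x^(19/2)


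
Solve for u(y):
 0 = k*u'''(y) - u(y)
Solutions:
 u(y) = C1*exp(y*(1/k)^(1/3)) + C2*exp(y*(-1 + sqrt(3)*I)*(1/k)^(1/3)/2) + C3*exp(-y*(1 + sqrt(3)*I)*(1/k)^(1/3)/2)


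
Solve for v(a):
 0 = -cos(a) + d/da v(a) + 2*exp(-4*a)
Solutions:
 v(a) = C1 + sin(a) + exp(-4*a)/2


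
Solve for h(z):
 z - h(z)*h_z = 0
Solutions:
 h(z) = -sqrt(C1 + z^2)
 h(z) = sqrt(C1 + z^2)


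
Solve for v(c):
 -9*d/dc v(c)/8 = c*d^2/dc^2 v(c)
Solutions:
 v(c) = C1 + C2/c^(1/8)


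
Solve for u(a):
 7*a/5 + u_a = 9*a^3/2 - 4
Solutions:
 u(a) = C1 + 9*a^4/8 - 7*a^2/10 - 4*a


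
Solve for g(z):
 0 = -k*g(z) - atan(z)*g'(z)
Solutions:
 g(z) = C1*exp(-k*Integral(1/atan(z), z))


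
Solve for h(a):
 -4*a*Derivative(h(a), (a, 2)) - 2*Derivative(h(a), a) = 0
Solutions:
 h(a) = C1 + C2*sqrt(a)


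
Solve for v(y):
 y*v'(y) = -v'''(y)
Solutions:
 v(y) = C1 + Integral(C2*airyai(-y) + C3*airybi(-y), y)


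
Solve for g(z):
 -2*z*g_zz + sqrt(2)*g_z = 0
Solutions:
 g(z) = C1 + C2*z^(sqrt(2)/2 + 1)


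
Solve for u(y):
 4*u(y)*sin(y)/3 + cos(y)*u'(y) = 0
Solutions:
 u(y) = C1*cos(y)^(4/3)


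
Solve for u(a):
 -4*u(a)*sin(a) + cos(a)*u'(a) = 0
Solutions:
 u(a) = C1/cos(a)^4


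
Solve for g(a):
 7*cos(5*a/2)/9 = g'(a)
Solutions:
 g(a) = C1 + 14*sin(5*a/2)/45


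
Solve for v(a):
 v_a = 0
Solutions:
 v(a) = C1


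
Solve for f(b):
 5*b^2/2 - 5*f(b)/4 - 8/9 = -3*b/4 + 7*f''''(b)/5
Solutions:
 f(b) = 2*b^2 + 3*b/5 + (C1*sin(sqrt(5)*7^(3/4)*b/14) + C2*cos(sqrt(5)*7^(3/4)*b/14))*exp(-sqrt(5)*7^(3/4)*b/14) + (C3*sin(sqrt(5)*7^(3/4)*b/14) + C4*cos(sqrt(5)*7^(3/4)*b/14))*exp(sqrt(5)*7^(3/4)*b/14) - 32/45


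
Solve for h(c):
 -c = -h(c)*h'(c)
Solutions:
 h(c) = -sqrt(C1 + c^2)
 h(c) = sqrt(C1 + c^2)


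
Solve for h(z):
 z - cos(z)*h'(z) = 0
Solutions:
 h(z) = C1 + Integral(z/cos(z), z)


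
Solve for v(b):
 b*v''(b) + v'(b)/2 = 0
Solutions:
 v(b) = C1 + C2*sqrt(b)


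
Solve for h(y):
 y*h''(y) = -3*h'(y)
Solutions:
 h(y) = C1 + C2/y^2


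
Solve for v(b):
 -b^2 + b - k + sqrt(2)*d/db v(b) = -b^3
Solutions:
 v(b) = C1 - sqrt(2)*b^4/8 + sqrt(2)*b^3/6 - sqrt(2)*b^2/4 + sqrt(2)*b*k/2


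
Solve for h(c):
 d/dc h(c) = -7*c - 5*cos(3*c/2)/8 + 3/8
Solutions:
 h(c) = C1 - 7*c^2/2 + 3*c/8 - 5*sin(3*c/2)/12


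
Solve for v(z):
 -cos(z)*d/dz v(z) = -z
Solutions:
 v(z) = C1 + Integral(z/cos(z), z)


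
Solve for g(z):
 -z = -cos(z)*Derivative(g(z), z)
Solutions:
 g(z) = C1 + Integral(z/cos(z), z)


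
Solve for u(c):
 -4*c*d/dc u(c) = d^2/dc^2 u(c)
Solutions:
 u(c) = C1 + C2*erf(sqrt(2)*c)


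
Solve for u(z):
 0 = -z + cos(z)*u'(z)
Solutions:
 u(z) = C1 + Integral(z/cos(z), z)


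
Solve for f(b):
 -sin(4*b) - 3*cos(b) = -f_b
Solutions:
 f(b) = C1 + 3*sin(b) - cos(4*b)/4


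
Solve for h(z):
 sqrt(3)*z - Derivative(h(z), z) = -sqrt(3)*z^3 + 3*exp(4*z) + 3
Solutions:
 h(z) = C1 + sqrt(3)*z^4/4 + sqrt(3)*z^2/2 - 3*z - 3*exp(4*z)/4


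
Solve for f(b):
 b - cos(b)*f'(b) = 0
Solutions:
 f(b) = C1 + Integral(b/cos(b), b)


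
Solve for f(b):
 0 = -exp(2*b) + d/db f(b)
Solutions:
 f(b) = C1 + exp(2*b)/2


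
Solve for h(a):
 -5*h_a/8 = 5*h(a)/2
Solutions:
 h(a) = C1*exp(-4*a)


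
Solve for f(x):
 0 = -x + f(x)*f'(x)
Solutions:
 f(x) = -sqrt(C1 + x^2)
 f(x) = sqrt(C1 + x^2)


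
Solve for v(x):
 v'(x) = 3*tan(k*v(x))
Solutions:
 v(x) = Piecewise((-asin(exp(C1*k + 3*k*x))/k + pi/k, Ne(k, 0)), (nan, True))
 v(x) = Piecewise((asin(exp(C1*k + 3*k*x))/k, Ne(k, 0)), (nan, True))


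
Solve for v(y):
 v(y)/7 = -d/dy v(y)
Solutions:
 v(y) = C1*exp(-y/7)


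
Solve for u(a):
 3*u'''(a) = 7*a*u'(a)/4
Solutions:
 u(a) = C1 + Integral(C2*airyai(126^(1/3)*a/6) + C3*airybi(126^(1/3)*a/6), a)


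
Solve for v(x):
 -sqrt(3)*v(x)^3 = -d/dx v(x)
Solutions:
 v(x) = -sqrt(2)*sqrt(-1/(C1 + sqrt(3)*x))/2
 v(x) = sqrt(2)*sqrt(-1/(C1 + sqrt(3)*x))/2


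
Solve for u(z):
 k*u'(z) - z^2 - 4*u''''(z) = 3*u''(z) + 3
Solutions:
 u(z) = C1 + C2*exp(z*(-(-k + sqrt(k^2 + 1))^(1/3) + (-k + sqrt(k^2 + 1))^(-1/3))/2) + C3*exp(z*((-k + sqrt(k^2 + 1))^(1/3)/4 - sqrt(3)*I*(-k + sqrt(k^2 + 1))^(1/3)/4 + 1/((-1 + sqrt(3)*I)*(-k + sqrt(k^2 + 1))^(1/3)))) + C4*exp(z*((-k + sqrt(k^2 + 1))^(1/3)/4 + sqrt(3)*I*(-k + sqrt(k^2 + 1))^(1/3)/4 - 1/((1 + sqrt(3)*I)*(-k + sqrt(k^2 + 1))^(1/3)))) + z^3/(3*k) + 3*z/k + 3*z^2/k^2 + 18*z/k^3


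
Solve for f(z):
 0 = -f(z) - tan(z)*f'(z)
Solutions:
 f(z) = C1/sin(z)


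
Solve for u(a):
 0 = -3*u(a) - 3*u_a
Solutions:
 u(a) = C1*exp(-a)


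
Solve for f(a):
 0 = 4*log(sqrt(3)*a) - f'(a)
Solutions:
 f(a) = C1 + 4*a*log(a) - 4*a + a*log(9)


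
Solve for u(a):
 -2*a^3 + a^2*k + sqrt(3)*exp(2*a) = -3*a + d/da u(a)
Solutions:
 u(a) = C1 - a^4/2 + a^3*k/3 + 3*a^2/2 + sqrt(3)*exp(2*a)/2


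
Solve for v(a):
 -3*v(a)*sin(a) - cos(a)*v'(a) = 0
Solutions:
 v(a) = C1*cos(a)^3


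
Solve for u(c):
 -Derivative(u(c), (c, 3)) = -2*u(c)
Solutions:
 u(c) = C3*exp(2^(1/3)*c) + (C1*sin(2^(1/3)*sqrt(3)*c/2) + C2*cos(2^(1/3)*sqrt(3)*c/2))*exp(-2^(1/3)*c/2)


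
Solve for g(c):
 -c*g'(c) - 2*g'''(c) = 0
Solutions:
 g(c) = C1 + Integral(C2*airyai(-2^(2/3)*c/2) + C3*airybi(-2^(2/3)*c/2), c)


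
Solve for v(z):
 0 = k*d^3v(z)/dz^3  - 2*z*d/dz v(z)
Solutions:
 v(z) = C1 + Integral(C2*airyai(2^(1/3)*z*(1/k)^(1/3)) + C3*airybi(2^(1/3)*z*(1/k)^(1/3)), z)
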